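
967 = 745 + 222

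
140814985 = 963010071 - 822195086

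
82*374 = 30668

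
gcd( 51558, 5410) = 2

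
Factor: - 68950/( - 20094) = 175/51 = 3^( - 1) * 5^2 * 7^1 *17^( - 1) 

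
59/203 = 59/203 = 0.29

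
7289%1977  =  1358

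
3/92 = 3/92 = 0.03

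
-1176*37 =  - 43512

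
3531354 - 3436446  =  94908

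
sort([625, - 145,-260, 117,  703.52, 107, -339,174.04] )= [ - 339,  -  260,- 145,107,117,174.04, 625, 703.52]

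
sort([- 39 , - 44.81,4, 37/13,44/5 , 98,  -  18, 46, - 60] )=[-60, - 44.81,-39,  -  18, 37/13, 4, 44/5, 46 , 98 ] 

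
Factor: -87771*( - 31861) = 3^1*17^1 * 151^1*211^1*1721^1 = 2796471831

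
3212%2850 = 362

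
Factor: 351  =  3^3*13^1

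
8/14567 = 8/14567 = 0.00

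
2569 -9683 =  - 7114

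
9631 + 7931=17562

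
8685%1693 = 220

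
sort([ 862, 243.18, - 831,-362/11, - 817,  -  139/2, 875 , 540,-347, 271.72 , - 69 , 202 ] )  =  [ - 831,  -  817,  -  347, - 139/2,-69, - 362/11, 202, 243.18,271.72 , 540,862, 875 ]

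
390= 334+56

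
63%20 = 3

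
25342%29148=25342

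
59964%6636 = 240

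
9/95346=1/10594 = 0.00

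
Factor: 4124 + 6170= 2^1*5147^1 =10294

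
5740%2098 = 1544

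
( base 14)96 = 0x84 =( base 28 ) 4K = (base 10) 132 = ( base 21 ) 66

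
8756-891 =7865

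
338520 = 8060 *42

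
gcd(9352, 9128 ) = 56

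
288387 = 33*8739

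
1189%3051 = 1189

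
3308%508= 260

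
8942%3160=2622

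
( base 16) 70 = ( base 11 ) a2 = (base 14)80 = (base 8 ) 160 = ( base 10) 112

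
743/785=743/785 = 0.95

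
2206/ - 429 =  - 6 + 368/429  =  - 5.14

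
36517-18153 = 18364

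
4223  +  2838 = 7061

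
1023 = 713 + 310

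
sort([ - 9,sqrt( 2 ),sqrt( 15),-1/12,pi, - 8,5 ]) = [-9, -8 , - 1/12,sqrt(2 ) , pi,sqrt ( 15 ),5 ] 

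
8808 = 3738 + 5070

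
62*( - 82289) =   -  5101918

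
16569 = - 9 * ( - 1841)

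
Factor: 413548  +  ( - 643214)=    - 229666 = -2^1*114833^1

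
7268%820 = 708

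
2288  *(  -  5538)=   - 12670944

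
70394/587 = 70394/587 = 119.92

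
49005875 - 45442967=3562908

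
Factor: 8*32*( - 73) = - 2^8*73^1 = - 18688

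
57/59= 57/59 = 0.97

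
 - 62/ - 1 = 62/1 = 62.00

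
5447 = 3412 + 2035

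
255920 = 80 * 3199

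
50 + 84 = 134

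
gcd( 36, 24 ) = 12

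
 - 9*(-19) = 171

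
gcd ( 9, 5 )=1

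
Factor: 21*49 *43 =44247= 3^1*7^3*43^1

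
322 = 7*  46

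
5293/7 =5293/7 =756.14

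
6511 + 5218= 11729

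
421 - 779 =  - 358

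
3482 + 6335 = 9817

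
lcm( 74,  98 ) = 3626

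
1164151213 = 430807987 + 733343226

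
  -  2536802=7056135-9592937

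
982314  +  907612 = 1889926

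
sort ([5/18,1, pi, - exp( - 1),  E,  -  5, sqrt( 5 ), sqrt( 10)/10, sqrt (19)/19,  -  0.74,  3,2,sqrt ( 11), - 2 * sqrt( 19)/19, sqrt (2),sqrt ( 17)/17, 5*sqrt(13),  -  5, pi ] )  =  [ -5,- 5, - 0.74,  -  2 * sqrt ( 19)/19, - exp( - 1),sqrt( 19)/19 , sqrt ( 17) /17,5/18, sqrt( 10)/10, 1, sqrt( 2),2, sqrt(5), E, 3, pi, pi , sqrt( 11), 5 * sqrt(13)] 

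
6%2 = 0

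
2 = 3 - 1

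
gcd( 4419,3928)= 491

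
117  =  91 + 26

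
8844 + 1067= 9911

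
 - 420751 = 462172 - 882923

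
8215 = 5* 1643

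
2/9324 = 1/4662 =0.00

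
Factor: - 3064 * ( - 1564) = 2^5 *17^1*23^1*383^1 = 4792096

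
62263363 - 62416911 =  - 153548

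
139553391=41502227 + 98051164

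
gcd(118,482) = 2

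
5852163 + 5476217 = 11328380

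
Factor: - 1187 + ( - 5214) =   -  37^1 * 173^1 = - 6401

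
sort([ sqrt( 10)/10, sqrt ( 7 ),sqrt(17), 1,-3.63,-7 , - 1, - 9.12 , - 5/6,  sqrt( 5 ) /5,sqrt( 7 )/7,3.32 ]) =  [- 9.12, - 7,-3.63, - 1, -5/6,sqrt(10 ) /10, sqrt ( 7)/7, sqrt( 5)/5,  1,sqrt(7),3.32,sqrt( 17 ) ]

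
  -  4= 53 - 57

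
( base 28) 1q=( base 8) 66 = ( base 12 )46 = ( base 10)54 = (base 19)2g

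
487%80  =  7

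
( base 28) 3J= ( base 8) 147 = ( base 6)251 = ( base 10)103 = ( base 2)1100111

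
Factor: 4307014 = 2^1 * 2153507^1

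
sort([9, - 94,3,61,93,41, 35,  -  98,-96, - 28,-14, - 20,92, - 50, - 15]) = [ - 98, - 96,-94, - 50 ,-28, - 20, - 15, - 14,3  ,  9, 35,41,61,92, 93]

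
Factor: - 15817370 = - 2^1*5^1*1581737^1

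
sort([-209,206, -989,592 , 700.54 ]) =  [ -989 , - 209, 206, 592 , 700.54] 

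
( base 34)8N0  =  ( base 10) 10030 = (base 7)41146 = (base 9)14674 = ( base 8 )23456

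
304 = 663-359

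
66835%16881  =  16192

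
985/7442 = 985/7442 = 0.13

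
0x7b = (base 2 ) 1111011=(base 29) 47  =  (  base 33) 3O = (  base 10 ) 123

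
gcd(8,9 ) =1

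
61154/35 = 1747 + 9/35= 1747.26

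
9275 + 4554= 13829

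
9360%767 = 156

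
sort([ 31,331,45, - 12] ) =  [-12,31,45,331] 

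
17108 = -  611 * (-28)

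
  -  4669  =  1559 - 6228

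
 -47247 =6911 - 54158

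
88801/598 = 148+297/598 = 148.50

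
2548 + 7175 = 9723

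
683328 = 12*56944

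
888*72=63936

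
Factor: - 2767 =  - 2767^1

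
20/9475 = 4/1895 = 0.00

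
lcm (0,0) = 0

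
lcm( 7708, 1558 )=146452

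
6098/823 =7 + 337/823 = 7.41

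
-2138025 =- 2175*983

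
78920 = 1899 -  - 77021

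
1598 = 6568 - 4970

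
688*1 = 688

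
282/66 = 47/11 = 4.27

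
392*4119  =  1614648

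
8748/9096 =729/758 = 0.96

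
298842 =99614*3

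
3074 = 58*53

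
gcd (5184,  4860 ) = 324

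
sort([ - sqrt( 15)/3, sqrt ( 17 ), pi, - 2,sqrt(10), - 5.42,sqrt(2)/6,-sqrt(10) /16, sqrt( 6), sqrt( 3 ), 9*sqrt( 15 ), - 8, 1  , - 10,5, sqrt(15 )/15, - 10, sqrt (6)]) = [ - 10  , - 10, - 8,  -  5.42, - 2, - sqrt( 15 )/3,- sqrt(10)/16, sqrt ( 2 ) /6, sqrt(15)/15, 1, sqrt (3), sqrt( 6),sqrt(6), pi, sqrt ( 10 ),sqrt( 17), 5,  9*sqrt( 15 ) ] 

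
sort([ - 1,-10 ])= [ - 10 , - 1 ]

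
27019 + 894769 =921788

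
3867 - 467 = 3400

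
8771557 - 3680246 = 5091311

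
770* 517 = 398090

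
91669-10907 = 80762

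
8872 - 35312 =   -  26440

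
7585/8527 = 7585/8527 = 0.89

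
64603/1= 64603  =  64603.00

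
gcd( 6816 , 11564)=4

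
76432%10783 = 951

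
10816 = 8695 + 2121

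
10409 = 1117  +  9292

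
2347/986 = 2+375/986= 2.38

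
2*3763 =7526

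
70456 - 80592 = -10136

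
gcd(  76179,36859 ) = 1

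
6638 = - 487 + 7125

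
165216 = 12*13768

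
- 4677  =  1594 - 6271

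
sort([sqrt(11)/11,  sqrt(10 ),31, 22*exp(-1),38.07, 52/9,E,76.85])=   [sqrt(11 ) /11, E,sqrt( 10), 52/9,22*exp (-1),31,38.07,76.85]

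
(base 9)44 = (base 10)40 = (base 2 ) 101000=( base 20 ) 20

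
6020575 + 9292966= 15313541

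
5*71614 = 358070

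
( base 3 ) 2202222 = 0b11111101000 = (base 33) 1SB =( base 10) 2024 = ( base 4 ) 133220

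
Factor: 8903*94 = 2^1* 29^1*47^1*307^1 =836882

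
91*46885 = 4266535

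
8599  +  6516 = 15115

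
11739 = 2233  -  -9506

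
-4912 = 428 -5340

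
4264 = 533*8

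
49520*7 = 346640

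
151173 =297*509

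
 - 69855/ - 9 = 7761 + 2/3=7761.67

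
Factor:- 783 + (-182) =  - 965 = - 5^1*193^1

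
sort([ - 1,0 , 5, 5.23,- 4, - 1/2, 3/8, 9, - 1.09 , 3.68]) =[ - 4, - 1.09, - 1, -1/2,0 , 3/8, 3.68,5,5.23, 9]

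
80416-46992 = 33424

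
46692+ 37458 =84150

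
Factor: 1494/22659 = 2^1*3^1* 7^(-1)*13^( - 1 ) = 6/91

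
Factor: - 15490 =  - 2^1*5^1 *1549^1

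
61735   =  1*61735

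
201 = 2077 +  - 1876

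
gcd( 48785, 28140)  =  5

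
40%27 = 13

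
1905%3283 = 1905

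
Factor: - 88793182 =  - 2^1 * 3923^1*11317^1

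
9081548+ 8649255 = 17730803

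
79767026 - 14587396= 65179630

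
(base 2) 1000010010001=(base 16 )1091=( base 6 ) 31345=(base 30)4lb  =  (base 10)4241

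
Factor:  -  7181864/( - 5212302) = 2^2*3^(  -  1 )*17^( - 1 )*67^1*137^( - 1)*373^( - 1 )*13399^1 = 3590932/2606151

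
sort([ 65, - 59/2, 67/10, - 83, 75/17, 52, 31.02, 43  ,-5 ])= [ - 83, - 59/2,-5,75/17, 67/10,31.02, 43, 52, 65]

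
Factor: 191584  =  2^5*5987^1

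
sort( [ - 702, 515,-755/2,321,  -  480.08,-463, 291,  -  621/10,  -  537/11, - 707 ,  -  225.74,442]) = [ - 707,-702,-480.08, - 463, -755/2, - 225.74,  -  621/10,-537/11,291 , 321,442,515]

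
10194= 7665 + 2529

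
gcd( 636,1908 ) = 636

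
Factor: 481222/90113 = 518/97= 2^1*7^1*37^1*97^(-1)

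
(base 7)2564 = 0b1111010001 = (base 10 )977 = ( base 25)1E2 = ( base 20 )28h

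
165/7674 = 55/2558= 0.02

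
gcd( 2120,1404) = 4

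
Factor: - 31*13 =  - 13^1*31^1 = - 403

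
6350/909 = 6350/909= 6.99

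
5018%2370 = 278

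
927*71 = 65817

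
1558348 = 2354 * 662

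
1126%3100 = 1126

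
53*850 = 45050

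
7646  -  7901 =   -  255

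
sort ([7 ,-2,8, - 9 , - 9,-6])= [ - 9,-9, - 6, - 2,7,8] 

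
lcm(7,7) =7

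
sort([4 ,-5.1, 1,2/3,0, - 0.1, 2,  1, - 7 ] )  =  [-7, - 5.1, - 0.1,0,2/3, 1, 1, 2, 4 ]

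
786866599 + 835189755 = 1622056354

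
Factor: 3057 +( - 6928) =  - 7^2*79^1 = - 3871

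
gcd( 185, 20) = 5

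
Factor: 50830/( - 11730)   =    -  3^( -1)* 13^1 = - 13/3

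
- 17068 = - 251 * 68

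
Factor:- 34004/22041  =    -  2^2* 3^(-2 )*31^(  -  1 )*79^( - 1 )*8501^1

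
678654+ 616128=1294782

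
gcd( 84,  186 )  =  6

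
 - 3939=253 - 4192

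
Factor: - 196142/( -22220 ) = 971/110  =  2^( - 1 )*5^( -1) * 11^(-1)*971^1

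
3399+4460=7859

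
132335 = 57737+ 74598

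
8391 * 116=973356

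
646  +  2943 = 3589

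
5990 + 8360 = 14350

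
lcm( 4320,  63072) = 315360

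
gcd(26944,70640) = 16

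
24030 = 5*4806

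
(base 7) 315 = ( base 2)10011111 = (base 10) 159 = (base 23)6l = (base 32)4V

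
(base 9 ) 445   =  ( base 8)555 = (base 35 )AF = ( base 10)365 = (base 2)101101101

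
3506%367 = 203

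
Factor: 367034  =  2^1*23^1*79^1 *101^1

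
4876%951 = 121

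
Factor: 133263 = 3^2  *  13^1*17^1*67^1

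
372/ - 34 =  - 186/17=-10.94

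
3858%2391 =1467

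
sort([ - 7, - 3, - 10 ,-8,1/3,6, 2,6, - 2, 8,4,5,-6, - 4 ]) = [ - 10, - 8, - 7, - 6, - 4 ,-3, - 2, 1/3 , 2,4,5,6,6,  8]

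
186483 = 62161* 3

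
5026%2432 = 162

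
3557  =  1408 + 2149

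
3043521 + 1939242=4982763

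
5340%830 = 360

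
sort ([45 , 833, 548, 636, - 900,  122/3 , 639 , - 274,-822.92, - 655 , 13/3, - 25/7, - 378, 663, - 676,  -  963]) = [ - 963, - 900, - 822.92 , - 676, - 655, - 378, - 274, - 25/7, 13/3, 122/3, 45,548,636, 639,663 , 833 ] 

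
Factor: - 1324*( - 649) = 859276=2^2 * 11^1*59^1*331^1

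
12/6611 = 12/6611 = 0.00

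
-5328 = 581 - 5909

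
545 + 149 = 694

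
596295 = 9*66255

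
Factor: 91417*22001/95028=2011265417/95028 = 2^ (  -  2)*3^(-1 )*7^2*  113^1*449^1*809^1*7919^ (-1) 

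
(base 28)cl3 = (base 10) 9999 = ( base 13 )4722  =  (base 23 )IKH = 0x270F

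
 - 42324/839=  - 42324/839 = -50.45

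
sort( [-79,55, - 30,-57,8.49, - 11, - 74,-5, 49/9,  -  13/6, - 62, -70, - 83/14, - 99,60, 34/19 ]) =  [ - 99, - 79,  -  74  ,  -  70, - 62 , - 57,  -  30, - 11, - 83/14,  -  5, - 13/6,34/19,49/9,8.49,55, 60]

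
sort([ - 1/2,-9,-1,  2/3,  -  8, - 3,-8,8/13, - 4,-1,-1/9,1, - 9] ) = [-9, - 9,-8, - 8,-4,-3, - 1,-1,-1/2,  -  1/9,8/13,2/3,  1 ]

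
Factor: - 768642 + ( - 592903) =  - 1361545 = - 5^1*307^1*887^1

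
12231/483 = 4077/161=25.32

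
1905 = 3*635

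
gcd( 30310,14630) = 70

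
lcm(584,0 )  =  0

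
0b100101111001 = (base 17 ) 86B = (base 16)979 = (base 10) 2425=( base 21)5aa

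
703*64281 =45189543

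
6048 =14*432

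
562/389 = 1 + 173/389 = 1.44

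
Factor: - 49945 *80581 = - 4024618045  =  - 5^1  *  7^1 * 61^1 * 1321^1*1427^1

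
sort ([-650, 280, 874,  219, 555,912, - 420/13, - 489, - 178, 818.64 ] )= [ - 650, - 489,-178, - 420/13, 219,  280 , 555,818.64, 874, 912 ] 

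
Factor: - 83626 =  - 2^1*41813^1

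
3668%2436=1232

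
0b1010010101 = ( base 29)mn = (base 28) NH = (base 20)1D1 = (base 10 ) 661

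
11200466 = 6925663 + 4274803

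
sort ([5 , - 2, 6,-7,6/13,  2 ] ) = [ - 7, - 2 , 6/13,2,5 , 6] 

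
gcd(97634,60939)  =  1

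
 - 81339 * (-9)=732051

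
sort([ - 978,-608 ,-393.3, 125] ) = [-978,  -  608,-393.3, 125]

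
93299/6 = 93299/6 = 15549.83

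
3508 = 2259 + 1249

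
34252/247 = 34252/247 = 138.67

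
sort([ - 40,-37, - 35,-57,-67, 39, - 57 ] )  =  [-67, - 57, - 57,  -  40,-37, - 35, 39 ]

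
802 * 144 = 115488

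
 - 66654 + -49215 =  - 115869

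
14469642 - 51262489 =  - 36792847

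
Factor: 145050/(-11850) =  - 967/79 = - 79^(-1) * 967^1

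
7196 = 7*1028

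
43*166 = 7138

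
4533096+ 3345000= 7878096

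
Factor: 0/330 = 0^1 = 0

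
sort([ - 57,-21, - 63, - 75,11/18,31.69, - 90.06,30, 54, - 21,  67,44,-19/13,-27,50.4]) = [ - 90.06,-75, - 63, - 57, - 27, - 21 , - 21, - 19/13,11/18, 30,31.69,44,50.4,54, 67] 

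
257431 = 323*797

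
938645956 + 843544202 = 1782190158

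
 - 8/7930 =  - 1 + 3961/3965 = - 0.00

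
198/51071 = 198/51071 = 0.00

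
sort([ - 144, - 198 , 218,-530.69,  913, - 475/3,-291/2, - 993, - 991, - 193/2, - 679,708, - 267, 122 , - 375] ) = [-993, - 991, - 679 , - 530.69 , - 375, - 267, - 198, - 475/3, - 291/2,  -  144, - 193/2, 122,  218,708,913]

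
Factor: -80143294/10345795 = -2^1*5^( -1)*7^1*11^1*761^ (-1)*2719^( - 1 )*520411^1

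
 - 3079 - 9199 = -12278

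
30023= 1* 30023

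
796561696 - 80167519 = 716394177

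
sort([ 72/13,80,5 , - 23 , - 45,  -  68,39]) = [ - 68,  -  45, - 23, 5,72/13, 39,80]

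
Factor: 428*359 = 2^2*107^1 *359^1  =  153652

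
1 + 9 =10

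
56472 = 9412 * 6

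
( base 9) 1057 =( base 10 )781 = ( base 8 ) 1415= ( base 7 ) 2164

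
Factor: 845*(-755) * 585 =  - 3^2*5^3*13^3*151^1 = - 373215375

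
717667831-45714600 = 671953231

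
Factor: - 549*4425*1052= - 2555649900 =- 2^2*3^3*5^2*59^1*61^1*263^1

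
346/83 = 4  +  14/83 = 4.17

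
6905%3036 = 833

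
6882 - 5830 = 1052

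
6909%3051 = 807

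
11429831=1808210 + 9621621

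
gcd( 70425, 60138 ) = 9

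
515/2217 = 515/2217 = 0.23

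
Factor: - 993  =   - 3^1*331^1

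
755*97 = 73235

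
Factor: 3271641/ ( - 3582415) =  - 3^1*5^ ( - 1)*73^1*14939^1 * 716483^( - 1 ) 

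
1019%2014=1019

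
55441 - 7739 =47702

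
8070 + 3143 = 11213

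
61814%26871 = 8072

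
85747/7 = 85747/7 = 12249.57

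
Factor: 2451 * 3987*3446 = 2^1*3^3*19^1*43^1 * 443^1*1723^1  =  33674784102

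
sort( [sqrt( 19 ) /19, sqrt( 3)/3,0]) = [ 0, sqrt( 19) /19,sqrt(3 )/3 ] 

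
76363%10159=5250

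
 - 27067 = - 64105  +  37038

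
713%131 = 58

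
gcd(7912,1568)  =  8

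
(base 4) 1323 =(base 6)323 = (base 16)7b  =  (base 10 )123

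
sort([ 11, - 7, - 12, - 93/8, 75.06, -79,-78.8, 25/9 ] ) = [-79, - 78.8 ,-12, - 93/8, - 7,25/9,11,75.06 ] 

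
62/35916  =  31/17958 = 0.00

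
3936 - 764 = 3172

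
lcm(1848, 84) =1848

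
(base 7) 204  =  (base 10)102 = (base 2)1100110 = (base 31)39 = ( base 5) 402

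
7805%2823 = 2159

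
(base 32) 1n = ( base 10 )55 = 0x37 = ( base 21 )2d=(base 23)29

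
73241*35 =2563435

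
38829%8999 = 2833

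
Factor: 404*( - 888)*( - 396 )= 2^7*3^3*11^1* 37^1 * 101^1 = 142065792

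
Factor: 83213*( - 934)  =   - 2^1*13^1*37^1*173^1*467^1 = -  77720942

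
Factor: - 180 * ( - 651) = 2^2*3^3 * 5^1 * 7^1*31^1 = 117180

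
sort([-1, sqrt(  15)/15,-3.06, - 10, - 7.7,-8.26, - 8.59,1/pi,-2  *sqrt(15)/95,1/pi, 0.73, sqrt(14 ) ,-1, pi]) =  [ - 10,-8.59, -8.26,-7.7 , - 3.06,-1, - 1, - 2*sqrt(15) /95, sqrt ( 15)/15, 1/pi, 1/pi,0.73,pi,  sqrt(14)]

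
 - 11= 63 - 74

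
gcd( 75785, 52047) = 1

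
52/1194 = 26/597= 0.04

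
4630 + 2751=7381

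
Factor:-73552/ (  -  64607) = 2^4*23^( - 1 )*53^( - 2)*4597^1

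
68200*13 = 886600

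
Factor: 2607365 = 5^1*643^1*811^1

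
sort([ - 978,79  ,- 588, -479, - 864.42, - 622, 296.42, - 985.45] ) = [-985.45, - 978, - 864.42, - 622, - 588, - 479, 79, 296.42]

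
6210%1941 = 387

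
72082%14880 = 12562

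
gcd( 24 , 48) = 24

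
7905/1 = 7905  =  7905.00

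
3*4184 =12552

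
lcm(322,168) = 3864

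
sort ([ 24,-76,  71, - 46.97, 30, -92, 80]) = [ - 92,-76,- 46.97,24, 30, 71 , 80 ]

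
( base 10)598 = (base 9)734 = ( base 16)256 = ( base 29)KI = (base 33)i4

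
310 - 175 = 135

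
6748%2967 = 814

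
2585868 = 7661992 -5076124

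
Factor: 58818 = 2^1*3^1 * 9803^1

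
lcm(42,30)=210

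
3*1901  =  5703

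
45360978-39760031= 5600947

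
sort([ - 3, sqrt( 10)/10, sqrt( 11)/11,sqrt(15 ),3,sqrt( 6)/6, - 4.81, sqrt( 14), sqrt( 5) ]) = [ - 4.81,  -  3, sqrt( 11)/11, sqrt( 10)/10,sqrt(6 ) /6,sqrt( 5 ), 3,sqrt( 14),sqrt( 15 )]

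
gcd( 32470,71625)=955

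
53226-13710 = 39516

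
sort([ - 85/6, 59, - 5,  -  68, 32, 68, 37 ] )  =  [-68, - 85/6,-5 , 32, 37,59, 68] 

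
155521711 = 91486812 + 64034899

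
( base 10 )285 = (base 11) 23a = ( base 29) 9O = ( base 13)18C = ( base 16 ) 11d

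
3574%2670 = 904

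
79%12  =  7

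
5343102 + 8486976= 13830078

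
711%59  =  3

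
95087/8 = 95087/8 = 11885.88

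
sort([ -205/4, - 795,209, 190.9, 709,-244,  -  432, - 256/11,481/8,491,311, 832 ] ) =[ - 795, - 432,-244, - 205/4, - 256/11,481/8,190.9,209,311,491, 709,  832]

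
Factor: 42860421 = 3^4*199^1*2659^1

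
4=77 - 73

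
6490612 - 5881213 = 609399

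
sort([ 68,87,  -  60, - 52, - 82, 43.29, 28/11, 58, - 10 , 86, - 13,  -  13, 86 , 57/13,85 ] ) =[-82, - 60,-52, - 13, - 13,  -  10,28/11,57/13, 43.29 , 58, 68, 85, 86, 86,87]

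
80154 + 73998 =154152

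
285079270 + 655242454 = 940321724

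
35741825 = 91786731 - 56044906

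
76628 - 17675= 58953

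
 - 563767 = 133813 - 697580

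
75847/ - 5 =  - 15170+3/5 = -  15169.40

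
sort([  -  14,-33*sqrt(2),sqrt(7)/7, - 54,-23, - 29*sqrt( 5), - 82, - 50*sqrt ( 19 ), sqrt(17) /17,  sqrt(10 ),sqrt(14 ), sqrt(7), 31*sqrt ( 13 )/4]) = [ - 50*sqrt( 19), - 82, - 29 * sqrt(5), - 54, - 33*sqrt(2), - 23, - 14 , sqrt(17) /17,sqrt( 7 ) /7,sqrt(7), sqrt(10 ), sqrt(14 ),  31*sqrt( 13 ) /4 ]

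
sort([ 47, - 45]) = [ - 45, 47]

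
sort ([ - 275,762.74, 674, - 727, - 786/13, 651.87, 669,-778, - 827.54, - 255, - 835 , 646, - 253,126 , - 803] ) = [ - 835,-827.54, - 803, - 778,-727, - 275, - 255,- 253, - 786/13, 126, 646, 651.87, 669,  674,762.74]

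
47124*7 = 329868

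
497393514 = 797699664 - 300306150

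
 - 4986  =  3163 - 8149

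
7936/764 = 10 + 74/191 =10.39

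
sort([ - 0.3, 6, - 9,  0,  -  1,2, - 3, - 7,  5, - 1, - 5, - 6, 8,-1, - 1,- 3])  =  [-9, - 7, - 6, - 5, - 3, - 3, - 1,-1,-1, - 1, - 0.3,0,2, 5, 6,8]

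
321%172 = 149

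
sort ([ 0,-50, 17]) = [ - 50, 0,17]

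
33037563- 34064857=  - 1027294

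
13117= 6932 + 6185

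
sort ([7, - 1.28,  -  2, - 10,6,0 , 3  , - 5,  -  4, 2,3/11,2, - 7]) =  [ - 10, - 7, - 5, - 4,  -  2, - 1.28, 0, 3/11, 2, 2, 3,6,7 ]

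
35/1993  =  35/1993 = 0.02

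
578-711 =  - 133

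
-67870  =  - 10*6787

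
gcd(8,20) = 4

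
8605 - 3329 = 5276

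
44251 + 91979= 136230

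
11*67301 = 740311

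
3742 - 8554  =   - 4812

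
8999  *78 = 701922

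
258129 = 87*2967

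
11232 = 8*1404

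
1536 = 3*512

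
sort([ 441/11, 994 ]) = [ 441/11,994]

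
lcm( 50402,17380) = 504020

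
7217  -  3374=3843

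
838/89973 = 838/89973 = 0.01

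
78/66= 13/11 = 1.18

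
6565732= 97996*67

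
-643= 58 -701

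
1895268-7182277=-5287009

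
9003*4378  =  39415134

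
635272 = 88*7219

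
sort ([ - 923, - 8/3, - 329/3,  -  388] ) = [-923, - 388,- 329/3 , - 8/3]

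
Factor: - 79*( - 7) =553 = 7^1 * 79^1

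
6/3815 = 6/3815= 0.00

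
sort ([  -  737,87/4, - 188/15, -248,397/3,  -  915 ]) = [ - 915, - 737, - 248,-188/15, 87/4,397/3] 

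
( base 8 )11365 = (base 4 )1023311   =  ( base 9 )6582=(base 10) 4853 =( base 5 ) 123403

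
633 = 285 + 348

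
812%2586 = 812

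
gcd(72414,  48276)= 24138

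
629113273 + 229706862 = 858820135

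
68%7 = 5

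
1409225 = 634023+775202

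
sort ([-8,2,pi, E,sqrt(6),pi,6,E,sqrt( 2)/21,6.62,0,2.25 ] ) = [ - 8,0,sqrt ( 2)/21,2,  2.25,sqrt( 6 ), E, E, pi,pi,6,6.62 ]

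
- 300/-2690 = 30/269 = 0.11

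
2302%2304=2302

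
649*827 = 536723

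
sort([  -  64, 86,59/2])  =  [  -  64, 59/2,86 ]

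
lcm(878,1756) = 1756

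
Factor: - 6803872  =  -2^5*89^1*2389^1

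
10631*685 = 7282235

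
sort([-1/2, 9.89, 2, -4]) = [  -  4,  -  1/2,2,  9.89] 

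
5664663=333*17011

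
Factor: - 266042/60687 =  - 2^1*3^ (-2)*7^1*11^ (-1 )*31^1 = -434/99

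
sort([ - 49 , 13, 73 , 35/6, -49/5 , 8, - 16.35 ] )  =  [ - 49, -16.35, - 49/5,  35/6,8,13, 73]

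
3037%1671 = 1366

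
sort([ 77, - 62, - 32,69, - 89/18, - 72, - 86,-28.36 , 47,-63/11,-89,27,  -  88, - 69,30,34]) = [-89, - 88, - 86, - 72, -69, - 62 , - 32, - 28.36, - 63/11,-89/18 , 27,  30,34,47,69,  77 ]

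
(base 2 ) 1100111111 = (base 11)696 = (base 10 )831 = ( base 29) sj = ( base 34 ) OF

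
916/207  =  916/207 = 4.43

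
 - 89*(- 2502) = 222678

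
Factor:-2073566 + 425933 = - 3^1*13^1*83^1*509^1 = - 1647633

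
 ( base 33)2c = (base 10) 78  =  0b1001110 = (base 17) 4a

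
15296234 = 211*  72494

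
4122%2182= 1940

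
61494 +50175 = 111669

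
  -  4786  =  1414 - 6200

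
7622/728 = 10+171/364 = 10.47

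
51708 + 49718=101426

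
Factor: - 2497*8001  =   - 19978497 = - 3^2*7^1 *11^1*127^1*227^1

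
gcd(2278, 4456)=2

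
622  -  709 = -87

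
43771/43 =43771/43  =  1017.93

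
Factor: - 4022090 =-2^1*5^1*127^1*3167^1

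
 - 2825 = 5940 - 8765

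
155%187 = 155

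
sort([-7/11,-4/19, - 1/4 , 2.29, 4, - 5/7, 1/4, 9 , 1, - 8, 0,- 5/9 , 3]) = [ - 8, - 5/7, - 7/11, - 5/9,  -  1/4,  -  4/19,0,1/4,  1, 2.29,3,4,  9 ] 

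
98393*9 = 885537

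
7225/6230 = 1 + 199/1246 = 1.16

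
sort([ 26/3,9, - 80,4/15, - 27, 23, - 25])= [ - 80, - 27,-25,4/15, 26/3, 9,23] 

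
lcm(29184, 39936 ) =758784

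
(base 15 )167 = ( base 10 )322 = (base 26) ca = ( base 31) ac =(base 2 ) 101000010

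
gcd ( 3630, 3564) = 66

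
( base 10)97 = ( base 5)342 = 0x61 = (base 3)10121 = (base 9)117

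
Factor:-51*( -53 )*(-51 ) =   -  137853 = -3^2*17^2 *53^1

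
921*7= 6447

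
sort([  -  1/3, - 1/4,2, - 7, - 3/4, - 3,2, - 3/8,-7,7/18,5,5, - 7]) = [ - 7,- 7,-7, - 3, - 3/4 , - 3/8, - 1/3, - 1/4 , 7/18,2, 2,5,5] 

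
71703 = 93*771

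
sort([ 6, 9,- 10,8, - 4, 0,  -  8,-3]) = [-10,- 8,-4,-3,0, 6, 8,9 ]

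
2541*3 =7623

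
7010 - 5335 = 1675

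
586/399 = 1 + 187/399 = 1.47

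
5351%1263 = 299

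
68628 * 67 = 4598076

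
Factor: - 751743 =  - 3^2*101^1*827^1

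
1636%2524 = 1636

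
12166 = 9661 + 2505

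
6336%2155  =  2026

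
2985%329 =24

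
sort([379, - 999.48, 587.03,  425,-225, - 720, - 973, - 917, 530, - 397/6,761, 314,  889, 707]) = [-999.48, - 973,-917, - 720, - 225, - 397/6 , 314,379,425,530, 587.03,707, 761,889] 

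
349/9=349/9 =38.78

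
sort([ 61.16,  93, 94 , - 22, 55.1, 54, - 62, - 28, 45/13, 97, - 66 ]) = [-66, - 62, - 28, - 22, 45/13,54, 55.1, 61.16, 93, 94,97 ] 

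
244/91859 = 244/91859 = 0.00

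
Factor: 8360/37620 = 2^1*3^( - 2) =2/9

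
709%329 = 51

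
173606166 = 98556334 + 75049832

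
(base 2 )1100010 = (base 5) 343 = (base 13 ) 77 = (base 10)98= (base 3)10122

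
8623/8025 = 1 + 598/8025 = 1.07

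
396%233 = 163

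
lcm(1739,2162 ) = 79994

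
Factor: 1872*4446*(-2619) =  -  2^5 *3^7*13^2*19^1*97^1 = -21797706528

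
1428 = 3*476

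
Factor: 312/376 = 39/47 = 3^1*13^1 * 47^(-1 )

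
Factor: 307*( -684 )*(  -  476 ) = 2^4*3^2*7^1*17^1*19^1*307^1 = 99954288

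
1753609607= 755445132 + 998164475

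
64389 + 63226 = 127615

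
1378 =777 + 601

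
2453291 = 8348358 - 5895067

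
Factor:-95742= - 2^1*3^5*197^1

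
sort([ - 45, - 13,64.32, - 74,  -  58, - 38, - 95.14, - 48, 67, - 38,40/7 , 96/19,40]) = [ - 95.14,-74, - 58, - 48, - 45,- 38, - 38,  -  13,96/19, 40/7, 40, 64.32,67 ]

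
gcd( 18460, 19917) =1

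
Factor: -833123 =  - 431^1*1933^1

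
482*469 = 226058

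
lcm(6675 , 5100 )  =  453900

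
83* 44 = 3652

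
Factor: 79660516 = 2^2*13^2*117841^1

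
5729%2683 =363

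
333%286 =47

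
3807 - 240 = 3567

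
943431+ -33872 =909559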